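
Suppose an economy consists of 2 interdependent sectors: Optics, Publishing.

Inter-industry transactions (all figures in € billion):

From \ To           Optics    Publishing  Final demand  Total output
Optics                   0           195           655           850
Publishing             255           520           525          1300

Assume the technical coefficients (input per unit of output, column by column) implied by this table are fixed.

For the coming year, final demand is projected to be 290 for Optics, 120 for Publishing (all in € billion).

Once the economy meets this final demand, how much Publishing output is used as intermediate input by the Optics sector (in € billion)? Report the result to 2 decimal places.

z_PO = 103.78

Technical coefficients a_ij = z_ij / X_j:
  a_OO = 0/850 = 0.00, a_PO = 255/850 = 0.30
  a_OP = 195/1300 = 0.15, a_PP = 520/1300 = 0.40
I − A =
  [   1.00    -0.15]
  [  -0.30     0.60]
det(I−A) = (1.00)(0.60) − (-0.15)(-0.30) = 0.5550
adj(I−A) = [[0.60, 0.15], [0.30, 1.00]]
(I − A)⁻¹ = adj(I−A) / det(I−A) ≈
  [   1.0811     0.2703]
  [   0.5405     1.8018]
First solve x = (I − A)⁻¹ d = adj(I−A)·d / det(I−A); in particular x_O = (0.60·290 + 0.15·120) / 0.5550 = 192.00 / 0.5550 ≈ 345.9459.
Intermediate flow from P to O: z_PO = a_PO · x_O = 0.30 × 192.00 / 0.5550 = 57.60 / 0.5550 ≈ 103.78.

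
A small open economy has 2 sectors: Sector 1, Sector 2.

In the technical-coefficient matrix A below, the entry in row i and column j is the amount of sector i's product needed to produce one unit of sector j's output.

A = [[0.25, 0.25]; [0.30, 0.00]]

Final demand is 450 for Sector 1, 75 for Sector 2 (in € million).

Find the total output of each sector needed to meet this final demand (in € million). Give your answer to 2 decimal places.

I − A =
  [   0.75    -0.25]
  [  -0.30     1.00]
det(I−A) = (0.75)(1.00) − (-0.25)(-0.30) = 0.6750
adj(I−A) = [[1.00, 0.25], [0.30, 0.75]]
(I − A)⁻¹ = adj(I−A) / det(I−A) ≈
  [   1.4815     0.3704]
  [   0.4444     1.1111]
x = (I − A)⁻¹ d = adj(I−A)·d / det(I−A), with det(I−A) = 0.6750:
  x_1 = (1.00·450 + 0.25·75) / 0.6750 = 468.75 / 0.6750 ≈ 694.44
  x_2 = (0.30·450 + 0.75·75) / 0.6750 = 191.25 / 0.6750 ≈ 283.33

x_1 = 694.44, x_2 = 283.33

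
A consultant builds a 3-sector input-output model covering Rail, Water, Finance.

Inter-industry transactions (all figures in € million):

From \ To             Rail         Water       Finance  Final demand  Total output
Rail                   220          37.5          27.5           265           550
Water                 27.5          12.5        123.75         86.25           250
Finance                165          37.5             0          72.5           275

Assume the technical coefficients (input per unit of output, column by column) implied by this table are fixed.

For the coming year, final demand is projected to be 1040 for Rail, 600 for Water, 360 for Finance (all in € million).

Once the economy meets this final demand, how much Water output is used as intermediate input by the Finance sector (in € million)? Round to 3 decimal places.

Technical coefficients a_ij = z_ij / X_j:
  a_11 = 220/550 = 0.40, a_21 = 27.5/550 = 0.05, a_31 = 165/550 = 0.30
  a_12 = 37.5/250 = 0.15, a_22 = 12.5/250 = 0.05, a_32 = 37.5/250 = 0.15
  a_13 = 27.5/275 = 0.10, a_23 = 123.75/275 = 0.45, a_33 = 0/275 = 0.00
I − A =
  [   0.60    -0.15    -0.10]
  [  -0.05     0.95    -0.45]
  [  -0.30    -0.15     1.00]
Cofactors of I−A, C_ij = (−1)^(i+j)·(minor ij) (rows/columns in the sector order above):
  C_11 = (0.95)(1.00) − (-0.45)(-0.15) = 0.8825
  C_12 = −[(-0.05)(1.00) − (-0.45)(-0.30)] = 0.1850
  C_13 = (-0.05)(-0.15) − (0.95)(-0.30) = 0.2925
  C_21 = −[(-0.15)(1.00) − (-0.10)(-0.15)] = 0.1650
  C_22 = (0.60)(1.00) − (-0.10)(-0.30) = 0.5700
  C_23 = −[(0.60)(-0.15) − (-0.15)(-0.30)] = 0.1350
  C_31 = (-0.15)(-0.45) − (-0.10)(0.95) = 0.1625
  C_32 = −[(0.60)(-0.45) − (-0.10)(-0.05)] = 0.2750
  C_33 = (0.60)(0.95) − (-0.15)(-0.05) = 0.5625
det(I−A) = Σ_j (I−A)_1j·C_1j = (0.60)(0.8825) + (-0.15)(0.1850) + (-0.10)(0.2925) = 0.4725
adj(I−A) = Cᵀ =
  [ 0.8825   0.1650   0.1625]
  [ 0.1850   0.5700   0.2750]
  [ 0.2925   0.1350   0.5625]
(I − A)⁻¹ = adj(I−A) / det(I−A) ≈
  [   1.8677     0.3492     0.3439]
  [   0.3915     1.2063     0.5820]
  [   0.6190     0.2857     1.1905]
First solve x = (I − A)⁻¹ d = adj(I−A)·d / det(I−A); in particular x_3 = (0.2925·1040 + 0.1350·600 + 0.5625·360) / 0.4725 = 587.70 / 0.4725 ≈ 1243.80952.
Intermediate flow from 2 to 3: z_23 = a_23 · x_3 = 0.45 × 587.70 / 0.4725 = 264.465 / 0.4725 ≈ 559.714.

z_23 = 559.714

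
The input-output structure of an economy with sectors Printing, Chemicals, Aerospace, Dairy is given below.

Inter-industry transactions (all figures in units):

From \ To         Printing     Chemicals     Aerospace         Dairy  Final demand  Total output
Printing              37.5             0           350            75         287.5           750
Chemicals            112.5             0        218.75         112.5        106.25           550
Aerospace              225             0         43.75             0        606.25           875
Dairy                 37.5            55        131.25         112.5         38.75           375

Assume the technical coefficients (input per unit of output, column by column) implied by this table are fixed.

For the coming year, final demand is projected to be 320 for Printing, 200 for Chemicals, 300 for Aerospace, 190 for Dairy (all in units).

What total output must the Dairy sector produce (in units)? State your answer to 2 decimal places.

x_D = 515.65

Technical coefficients a_ij = z_ij / X_j:
  a_PP = 37.5/750 = 0.05, a_CP = 112.5/750 = 0.15, a_AP = 225/750 = 0.30, a_DP = 37.5/750 = 0.05
  a_PC = 0/550 = 0.00, a_CC = 0/550 = 0.00, a_AC = 0/550 = 0.00, a_DC = 55/550 = 0.10
  a_PA = 350/875 = 0.40, a_CA = 218.75/875 = 0.25, a_AA = 43.75/875 = 0.05, a_DA = 131.25/875 = 0.15
  a_PD = 75/375 = 0.20, a_CD = 112.5/375 = 0.30, a_AD = 0/375 = 0.00, a_DD = 112.5/375 = 0.30
I − A =
  [   0.95     0.00    -0.40    -0.20]
  [  -0.15     1.00    -0.25    -0.30]
  [  -0.30     0.00     0.95     0.00]
  [  -0.05    -0.10    -0.15     0.70]
Compute the cofactors C_ij = (−1)^(i+j)·(3×3 minor ij) of I−A; the adjugate is their transpose:
adj(I−A) = Cᵀ =
  [ 0.63650   0.01900   0.30300   0.19000]
  [ 0.18000   0.52925   0.25900   0.27825]
  [ 0.20100   0.00600   0.62350   0.06000]
  [ 0.11425   0.07825   0.19225   0.78250]
det(I−A) = Σ_j (I−A)_1j·C_1j = (0.95)(0.63650) + (0.00)(0.18000) + (-0.40)(0.20100) + (-0.20)(0.11425) = 0.501425
(I − A)⁻¹ = adj(I−A) / det(I−A) ≈
  [   1.2694     0.0379     0.6043     0.3789]
  [   0.3590     1.0555     0.5165     0.5549]
  [   0.4009     0.0120     1.2435     0.1197]
  [   0.2279     0.1561     0.3834     1.5606]
x = (I − A)⁻¹ d = adj(I−A)·d / det(I−A), with det(I−A) = 0.501425:
  x_P = (0.63650·320 + 0.01900·200 + 0.30300·300 + 0.19000·190) / 0.501425 = 334.48 / 0.501425 ≈ 667.06
  x_C = (0.18000·320 + 0.52925·200 + 0.25900·300 + 0.27825·190) / 0.501425 = 294.0175 / 0.501425 ≈ 586.36
  x_A = (0.20100·320 + 0.00600·200 + 0.62350·300 + 0.06000·190) / 0.501425 = 263.97 / 0.501425 ≈ 526.44
  x_D = (0.11425·320 + 0.07825·200 + 0.19225·300 + 0.78250·190) / 0.501425 = 258.56 / 0.501425 ≈ 515.65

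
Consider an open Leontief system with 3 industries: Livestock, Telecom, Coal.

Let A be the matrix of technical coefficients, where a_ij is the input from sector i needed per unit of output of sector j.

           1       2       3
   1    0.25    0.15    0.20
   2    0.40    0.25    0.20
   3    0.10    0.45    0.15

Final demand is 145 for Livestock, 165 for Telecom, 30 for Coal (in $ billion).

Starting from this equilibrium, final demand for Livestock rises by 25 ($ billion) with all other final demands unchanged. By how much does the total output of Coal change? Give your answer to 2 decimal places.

Δx_3 = 20.86

I − A =
  [   0.75    -0.15    -0.20]
  [  -0.40     0.75    -0.20]
  [  -0.10    -0.45     0.85]
Cofactors of I−A, C_ij = (−1)^(i+j)·(minor ij) (rows/columns in the sector order above):
  C_11 = (0.75)(0.85) − (-0.20)(-0.45) = 0.5475
  C_12 = −[(-0.40)(0.85) − (-0.20)(-0.10)] = 0.3600
  C_13 = (-0.40)(-0.45) − (0.75)(-0.10) = 0.2550
  C_21 = −[(-0.15)(0.85) − (-0.20)(-0.45)] = 0.2175
  C_22 = (0.75)(0.85) − (-0.20)(-0.10) = 0.6175
  C_23 = −[(0.75)(-0.45) − (-0.15)(-0.10)] = 0.3525
  C_31 = (-0.15)(-0.20) − (-0.20)(0.75) = 0.1800
  C_32 = −[(0.75)(-0.20) − (-0.20)(-0.40)] = 0.2300
  C_33 = (0.75)(0.75) − (-0.15)(-0.40) = 0.5025
det(I−A) = Σ_j (I−A)_1j·C_1j = (0.75)(0.5475) + (-0.15)(0.3600) + (-0.20)(0.2550) = 0.305625
adj(I−A) = Cᵀ =
  [ 0.5475   0.2175   0.1800]
  [ 0.3600   0.6175   0.2300]
  [ 0.2550   0.3525   0.5025]
(I − A)⁻¹ = adj(I−A) / det(I−A) ≈
  [   1.7914     0.7117     0.5890]
  [   1.1779     2.0204     0.7526]
  [   0.8344     1.1534     1.6442]
Δx = (I − A)⁻¹ Δd with Δd having +25 in the Livestock component and 0 elsewhere.
So Δx_3 = L_31 · (+25), where L_31 = adj(I−A)_31 / det(I−A) = 0.2550 / 0.305625.
Δx_3 = 0.2550 × (+25) / 0.305625 = 6.375 / 0.305625 ≈ 20.86.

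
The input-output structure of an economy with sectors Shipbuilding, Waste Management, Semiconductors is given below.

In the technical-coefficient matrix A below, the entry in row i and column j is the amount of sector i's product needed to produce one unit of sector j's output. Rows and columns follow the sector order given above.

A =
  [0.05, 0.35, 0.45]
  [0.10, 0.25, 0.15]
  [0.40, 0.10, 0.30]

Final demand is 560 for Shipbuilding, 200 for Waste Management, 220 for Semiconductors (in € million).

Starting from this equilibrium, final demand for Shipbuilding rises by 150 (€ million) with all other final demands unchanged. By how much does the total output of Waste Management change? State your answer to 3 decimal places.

Δx_2 = 65.109

I − A =
  [   0.95    -0.35    -0.45]
  [  -0.10     0.75    -0.15]
  [  -0.40    -0.10     0.70]
Cofactors of I−A, C_ij = (−1)^(i+j)·(minor ij) (rows/columns in the sector order above):
  C_11 = (0.75)(0.70) − (-0.15)(-0.10) = 0.5100
  C_12 = −[(-0.10)(0.70) − (-0.15)(-0.40)] = 0.1300
  C_13 = (-0.10)(-0.10) − (0.75)(-0.40) = 0.3100
  C_21 = −[(-0.35)(0.70) − (-0.45)(-0.10)] = 0.2900
  C_22 = (0.95)(0.70) − (-0.45)(-0.40) = 0.4850
  C_23 = −[(0.95)(-0.10) − (-0.35)(-0.40)] = 0.2350
  C_31 = (-0.35)(-0.15) − (-0.45)(0.75) = 0.3900
  C_32 = −[(0.95)(-0.15) − (-0.45)(-0.10)] = 0.1875
  C_33 = (0.95)(0.75) − (-0.35)(-0.10) = 0.6775
det(I−A) = Σ_j (I−A)_1j·C_1j = (0.95)(0.5100) + (-0.35)(0.1300) + (-0.45)(0.3100) = 0.2995
adj(I−A) = Cᵀ =
  [ 0.5100   0.2900   0.3900]
  [ 0.1300   0.4850   0.1875]
  [ 0.3100   0.2350   0.6775]
(I − A)⁻¹ = adj(I−A) / det(I−A) ≈
  [   1.7028     0.9683     1.3022]
  [   0.4341     1.6194     0.6260]
  [   1.0351     0.7846     2.2621]
Δx = (I − A)⁻¹ Δd with Δd having +150 in the Shipbuilding component and 0 elsewhere.
So Δx_2 = L_21 · (+150), where L_21 = adj(I−A)_21 / det(I−A) = 0.1300 / 0.2995.
Δx_2 = 0.1300 × (+150) / 0.2995 = 19.50 / 0.2995 ≈ 65.109.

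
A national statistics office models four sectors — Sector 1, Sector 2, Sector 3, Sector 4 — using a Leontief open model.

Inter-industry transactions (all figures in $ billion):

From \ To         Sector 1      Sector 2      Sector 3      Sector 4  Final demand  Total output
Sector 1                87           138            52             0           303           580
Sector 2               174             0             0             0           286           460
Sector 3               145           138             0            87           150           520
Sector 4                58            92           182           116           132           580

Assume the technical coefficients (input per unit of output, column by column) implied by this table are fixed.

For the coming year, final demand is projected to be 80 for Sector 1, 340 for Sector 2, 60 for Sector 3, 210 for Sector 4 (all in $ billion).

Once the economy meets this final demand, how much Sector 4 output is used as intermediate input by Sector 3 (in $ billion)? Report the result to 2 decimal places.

z_43 = 119.63

Technical coefficients a_ij = z_ij / X_j:
  a_11 = 87/580 = 0.15, a_21 = 174/580 = 0.30, a_31 = 145/580 = 0.25, a_41 = 58/580 = 0.10
  a_12 = 138/460 = 0.30, a_22 = 0/460 = 0.00, a_32 = 138/460 = 0.30, a_42 = 92/460 = 0.20
  a_13 = 52/520 = 0.10, a_23 = 0/520 = 0.00, a_33 = 0/520 = 0.00, a_43 = 182/520 = 0.35
  a_14 = 0/580 = 0.00, a_24 = 0/580 = 0.00, a_34 = 87/580 = 0.15, a_44 = 116/580 = 0.20
I − A =
  [   0.85    -0.30    -0.10     0.00]
  [  -0.30     1.00     0.00     0.00]
  [  -0.25    -0.30     1.00    -0.15]
  [  -0.10    -0.20    -0.35     0.80]
Compute the cofactors C_ij = (−1)^(i+j)·(3×3 minor ij) of I−A; the adjugate is their transpose:
adj(I−A) = Cᵀ =
  [ 0.747500   0.251250   0.080000   0.015000]
  [ 0.224250   0.613875   0.024000   0.004500]
  [ 0.296000   0.294000   0.608000   0.114000]
  [ 0.279000   0.313500   0.282000   0.726000]
det(I−A) = Σ_j (I−A)_1j·C_1j = (0.85)(0.747500) + (-0.30)(0.224250) + (-0.10)(0.296000) + (0.00)(0.279000) = 0.5385
(I − A)⁻¹ = adj(I−A) / det(I−A) ≈
  [   1.3881     0.4666     0.1486     0.0279]
  [   0.4164     1.1400     0.0446     0.0084]
  [   0.5497     0.5460     1.1291     0.2117]
  [   0.5181     0.5822     0.5237     1.3482]
First solve x = (I − A)⁻¹ d = adj(I−A)·d / det(I−A); in particular x_3 = (0.296000·80 + 0.294000·340 + 0.608000·60 + 0.114000·210) / 0.5385 = 184.06 / 0.5385 ≈ 341.8013.
Intermediate flow from 4 to 3: z_43 = a_43 · x_3 = 0.35 × 184.06 / 0.5385 = 64.421 / 0.5385 ≈ 119.63.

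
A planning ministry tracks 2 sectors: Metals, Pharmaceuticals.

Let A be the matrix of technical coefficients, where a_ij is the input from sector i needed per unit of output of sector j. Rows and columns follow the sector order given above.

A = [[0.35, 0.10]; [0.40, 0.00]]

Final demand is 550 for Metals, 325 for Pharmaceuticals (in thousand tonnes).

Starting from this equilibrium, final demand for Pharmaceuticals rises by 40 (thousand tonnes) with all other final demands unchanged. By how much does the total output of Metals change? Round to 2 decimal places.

Δx_M = 6.56

I − A =
  [   0.65    -0.10]
  [  -0.40     1.00]
det(I−A) = (0.65)(1.00) − (-0.10)(-0.40) = 0.6100
adj(I−A) = [[1.00, 0.10], [0.40, 0.65]]
(I − A)⁻¹ = adj(I−A) / det(I−A) ≈
  [   1.6393     0.1639]
  [   0.6557     1.0656]
Δx = (I − A)⁻¹ Δd with Δd having +40 in the Pharmaceuticals component and 0 elsewhere.
So Δx_M = L_MP · (+40), where L_MP = adj(I−A)_MP / det(I−A) = 0.10 / 0.6100.
Δx_M = 0.10 × (+40) / 0.6100 = 4.00 / 0.6100 ≈ 6.56.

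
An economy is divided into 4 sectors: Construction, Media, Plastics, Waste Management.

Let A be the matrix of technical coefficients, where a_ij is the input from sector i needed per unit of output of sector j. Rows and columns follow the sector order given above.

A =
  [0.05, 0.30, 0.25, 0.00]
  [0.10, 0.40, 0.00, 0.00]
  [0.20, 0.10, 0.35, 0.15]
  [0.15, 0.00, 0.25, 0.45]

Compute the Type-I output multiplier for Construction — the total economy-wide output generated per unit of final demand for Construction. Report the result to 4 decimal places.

m_1 = 2.6394

I − A =
  [   0.95    -0.30    -0.25     0.00]
  [  -0.10     0.60     0.00     0.00]
  [  -0.20    -0.10     0.65    -0.15]
  [  -0.15     0.00    -0.25     0.55]
Compute the cofactors C_ij = (−1)^(i+j)·(3×3 minor ij) of I−A; the adjugate is their transpose:
adj(I−A) = Cᵀ =
  [ 0.192000   0.109750   0.082500   0.022500]
  [ 0.032000   0.270875   0.013750   0.003750]
  [ 0.085000   0.092000   0.297000   0.081000]
  [ 0.091000   0.071750   0.157500   0.318500]
det(I−A) = Σ_j (I−A)_1j·C_1j = (0.95)(0.192000) + (-0.30)(0.032000) + (-0.25)(0.085000) + (0.00)(0.091000) = 0.15155
(I − A)⁻¹ = adj(I−A) / det(I−A) ≈
  [   1.26691     0.72418     0.54437     0.14847]
  [   0.21115     1.78736     0.09073     0.02474]
  [   0.56087     0.60706     1.95975     0.53448]
  [   0.60046     0.47344     1.03926     2.10162]
The output multiplier for sector j is the column-j sum of the Leontief inverse (I − A)⁻¹ = adj(I−A) / det(I−A).
Column 1 of adj(I−A): (0.192000, 0.032000, 0.085000, 0.091000); det(I−A) = 0.15155.
m_1 = (0.192000 + 0.032000 + 0.085000 + 0.091000) / 0.15155 = 0.40 / 0.15155 ≈ 2.6394.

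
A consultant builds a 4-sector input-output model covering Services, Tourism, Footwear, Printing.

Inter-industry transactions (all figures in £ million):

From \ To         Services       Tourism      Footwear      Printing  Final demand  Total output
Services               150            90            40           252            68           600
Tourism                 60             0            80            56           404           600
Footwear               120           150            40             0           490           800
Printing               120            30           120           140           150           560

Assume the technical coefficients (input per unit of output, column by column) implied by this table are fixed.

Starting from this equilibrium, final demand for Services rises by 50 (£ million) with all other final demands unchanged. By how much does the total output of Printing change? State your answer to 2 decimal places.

Δx_P = 28.93

Technical coefficients a_ij = z_ij / X_j:
  a_SS = 150/600 = 0.25, a_TS = 60/600 = 0.10, a_FS = 120/600 = 0.20, a_PS = 120/600 = 0.20
  a_ST = 90/600 = 0.15, a_TT = 0/600 = 0.00, a_FT = 150/600 = 0.25, a_PT = 30/600 = 0.05
  a_SF = 40/800 = 0.05, a_TF = 80/800 = 0.10, a_FF = 40/800 = 0.05, a_PF = 120/800 = 0.15
  a_SP = 252/560 = 0.45, a_TP = 56/560 = 0.10, a_FP = 0/560 = 0.00, a_PP = 140/560 = 0.25
I − A =
  [   0.75    -0.15    -0.05    -0.45]
  [  -0.10     1.00    -0.10    -0.10]
  [  -0.20    -0.25     0.95     0.00]
  [  -0.20    -0.05    -0.15     0.75]
Compute the cofactors C_ij = (−1)^(i+j)·(3×3 minor ij) of I−A; the adjugate is their transpose:
adj(I−A) = Cᵀ =
  [ 0.685250   0.154500   0.120500   0.431750]
  [ 0.108250   0.427875   0.070000   0.122000]
  [ 0.172750   0.145125   0.452250   0.123000]
  [ 0.224500   0.098750   0.127250   0.665250]
det(I−A) = Σ_j (I−A)_1j·C_1j = (0.75)(0.685250) + (-0.15)(0.108250) + (-0.05)(0.172750) + (-0.45)(0.224500) = 0.3880375
(I − A)⁻¹ = adj(I−A) / det(I−A) ≈
  [   1.7659     0.3982     0.3105     1.1127]
  [   0.2790     1.1027     0.1804     0.3144]
  [   0.4452     0.3740     1.1655     0.3170]
  [   0.5786     0.2545     0.3279     1.7144]
Δx = (I − A)⁻¹ Δd with Δd having +50 in the Services component and 0 elsewhere.
So Δx_P = L_PS · (+50), where L_PS = adj(I−A)_PS / det(I−A) = 0.224500 / 0.3880375.
Δx_P = 0.224500 × (+50) / 0.3880375 = 11.225 / 0.3880375 ≈ 28.93.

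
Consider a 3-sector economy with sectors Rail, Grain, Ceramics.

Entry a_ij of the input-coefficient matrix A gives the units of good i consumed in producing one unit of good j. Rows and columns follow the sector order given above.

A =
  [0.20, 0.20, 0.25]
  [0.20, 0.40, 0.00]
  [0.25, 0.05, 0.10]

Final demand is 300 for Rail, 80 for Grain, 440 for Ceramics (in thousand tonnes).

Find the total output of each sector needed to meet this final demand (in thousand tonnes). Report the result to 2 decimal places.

I − A =
  [   0.80    -0.20    -0.25]
  [  -0.20     0.60     0.00]
  [  -0.25    -0.05     0.90]
Cofactors of I−A, C_ij = (−1)^(i+j)·(minor ij) (rows/columns in the sector order above):
  C_11 = (0.60)(0.90) − (0.00)(-0.05) = 0.5400
  C_12 = −[(-0.20)(0.90) − (0.00)(-0.25)] = 0.1800
  C_13 = (-0.20)(-0.05) − (0.60)(-0.25) = 0.1600
  C_21 = −[(-0.20)(0.90) − (-0.25)(-0.05)] = 0.1925
  C_22 = (0.80)(0.90) − (-0.25)(-0.25) = 0.6575
  C_23 = −[(0.80)(-0.05) − (-0.20)(-0.25)] = 0.0900
  C_31 = (-0.20)(0.00) − (-0.25)(0.60) = 0.1500
  C_32 = −[(0.80)(0.00) − (-0.25)(-0.20)] = 0.0500
  C_33 = (0.80)(0.60) − (-0.20)(-0.20) = 0.4400
det(I−A) = Σ_j (I−A)_1j·C_1j = (0.80)(0.5400) + (-0.20)(0.1800) + (-0.25)(0.1600) = 0.3560
adj(I−A) = Cᵀ =
  [ 0.5400   0.1925   0.1500]
  [ 0.1800   0.6575   0.0500]
  [ 0.1600   0.0900   0.4400]
(I − A)⁻¹ = adj(I−A) / det(I−A) ≈
  [   1.5169     0.5407     0.4213]
  [   0.5056     1.8469     0.1404]
  [   0.4494     0.2528     1.2360]
x = (I − A)⁻¹ d = adj(I−A)·d / det(I−A), with det(I−A) = 0.3560:
  x_1 = (0.5400·300 + 0.1925·80 + 0.1500·440) / 0.3560 = 243.40 / 0.3560 ≈ 683.71
  x_2 = (0.1800·300 + 0.6575·80 + 0.0500·440) / 0.3560 = 128.60 / 0.3560 ≈ 361.24
  x_3 = (0.1600·300 + 0.0900·80 + 0.4400·440) / 0.3560 = 248.80 / 0.3560 ≈ 698.88

x_1 = 683.71, x_2 = 361.24, x_3 = 698.88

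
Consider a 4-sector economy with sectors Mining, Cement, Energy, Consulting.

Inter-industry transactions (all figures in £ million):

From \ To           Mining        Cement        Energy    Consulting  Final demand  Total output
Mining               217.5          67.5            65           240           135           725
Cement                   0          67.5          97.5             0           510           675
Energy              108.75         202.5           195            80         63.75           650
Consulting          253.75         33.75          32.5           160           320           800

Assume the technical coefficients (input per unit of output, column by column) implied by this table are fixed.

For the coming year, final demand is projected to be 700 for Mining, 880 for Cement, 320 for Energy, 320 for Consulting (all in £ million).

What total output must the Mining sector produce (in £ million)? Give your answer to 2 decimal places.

x_1 = 2046.09

Technical coefficients a_ij = z_ij / X_j:
  a_11 = 217.5/725 = 0.30, a_21 = 0/725 = 0.00, a_31 = 108.75/725 = 0.15, a_41 = 253.75/725 = 0.35
  a_12 = 67.5/675 = 0.10, a_22 = 67.5/675 = 0.10, a_32 = 202.5/675 = 0.30, a_42 = 33.75/675 = 0.05
  a_13 = 65/650 = 0.10, a_23 = 97.5/650 = 0.15, a_33 = 195/650 = 0.30, a_43 = 32.5/650 = 0.05
  a_14 = 240/800 = 0.30, a_24 = 0/800 = 0.00, a_34 = 80/800 = 0.10, a_44 = 160/800 = 0.20
I − A =
  [   0.70    -0.10    -0.10    -0.30]
  [   0.00     0.90    -0.15     0.00]
  [  -0.15    -0.30     0.70    -0.10]
  [  -0.35    -0.05    -0.05     0.80]
Compute the cofactors C_ij = (−1)^(i+j)·(3×3 minor ij) of I−A; the adjugate is their transpose:
adj(I−A) = Cᵀ =
  [ 0.462750   0.095000   0.099750   0.186000]
  [ 0.023250   0.297250   0.068250   0.017250]
  [ 0.139500   0.157750   0.409500   0.103500]
  [ 0.212625   0.070000   0.073500   0.393750]
det(I−A) = Σ_j (I−A)_1j·C_1j = (0.70)(0.462750) + (-0.10)(0.023250) + (-0.10)(0.139500) + (-0.30)(0.212625) = 0.2438625
(I − A)⁻¹ = adj(I−A) / det(I−A) ≈
  [   1.8976     0.3896     0.4090     0.7627]
  [   0.0953     1.2189     0.2799     0.0707]
  [   0.5720     0.6469     1.6792     0.4244]
  [   0.8719     0.2870     0.3014     1.6146]
x = (I − A)⁻¹ d = adj(I−A)·d / det(I−A), with det(I−A) = 0.2438625:
  x_1 = (0.462750·700 + 0.095000·880 + 0.099750·320 + 0.186000·320) / 0.2438625 = 498.965 / 0.2438625 ≈ 2046.09
  x_2 = (0.023250·700 + 0.297250·880 + 0.068250·320 + 0.017250·320) / 0.2438625 = 305.215 / 0.2438625 ≈ 1251.59
  x_3 = (0.139500·700 + 0.157750·880 + 0.409500·320 + 0.103500·320) / 0.2438625 = 400.63 / 0.2438625 ≈ 1642.85
  x_4 = (0.212625·700 + 0.070000·880 + 0.073500·320 + 0.393750·320) / 0.2438625 = 359.9575 / 0.2438625 ≈ 1476.07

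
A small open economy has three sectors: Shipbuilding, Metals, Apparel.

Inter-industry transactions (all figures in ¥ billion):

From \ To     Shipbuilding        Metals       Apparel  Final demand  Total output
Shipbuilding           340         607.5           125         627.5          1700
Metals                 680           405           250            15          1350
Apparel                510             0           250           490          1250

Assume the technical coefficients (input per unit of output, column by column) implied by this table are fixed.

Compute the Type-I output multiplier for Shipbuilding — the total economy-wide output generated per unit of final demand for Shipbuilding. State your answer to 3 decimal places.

Technical coefficients a_ij = z_ij / X_j:
  a_11 = 340/1700 = 0.20, a_21 = 680/1700 = 0.40, a_31 = 510/1700 = 0.30
  a_12 = 607.5/1350 = 0.45, a_22 = 405/1350 = 0.30, a_32 = 0/1350 = 0.00
  a_13 = 125/1250 = 0.10, a_23 = 250/1250 = 0.20, a_33 = 250/1250 = 0.20
I − A =
  [   0.80    -0.45    -0.10]
  [  -0.40     0.70    -0.20]
  [  -0.30     0.00     0.80]
Cofactors of I−A, C_ij = (−1)^(i+j)·(minor ij) (rows/columns in the sector order above):
  C_11 = (0.70)(0.80) − (-0.20)(0.00) = 0.5600
  C_12 = −[(-0.40)(0.80) − (-0.20)(-0.30)] = 0.3800
  C_13 = (-0.40)(0.00) − (0.70)(-0.30) = 0.2100
  C_21 = −[(-0.45)(0.80) − (-0.10)(0.00)] = 0.3600
  C_22 = (0.80)(0.80) − (-0.10)(-0.30) = 0.6100
  C_23 = −[(0.80)(0.00) − (-0.45)(-0.30)] = 0.1350
  C_31 = (-0.45)(-0.20) − (-0.10)(0.70) = 0.1600
  C_32 = −[(0.80)(-0.20) − (-0.10)(-0.40)] = 0.2000
  C_33 = (0.80)(0.70) − (-0.45)(-0.40) = 0.3800
det(I−A) = Σ_j (I−A)_1j·C_1j = (0.80)(0.5600) + (-0.45)(0.3800) + (-0.10)(0.2100) = 0.2560
adj(I−A) = Cᵀ =
  [ 0.5600   0.3600   0.1600]
  [ 0.3800   0.6100   0.2000]
  [ 0.2100   0.1350   0.3800]
(I − A)⁻¹ = adj(I−A) / det(I−A) ≈
  [   2.1875     1.4063     0.6250]
  [   1.4844     2.3828     0.7813]
  [   0.8203     0.5273     1.4844]
The output multiplier for sector j is the column-j sum of the Leontief inverse (I − A)⁻¹ = adj(I−A) / det(I−A).
Column 1 of adj(I−A): (0.5600, 0.3800, 0.2100); det(I−A) = 0.2560.
m_1 = (0.5600 + 0.3800 + 0.2100) / 0.2560 = 1.15 / 0.2560 ≈ 4.492.

m_1 = 4.492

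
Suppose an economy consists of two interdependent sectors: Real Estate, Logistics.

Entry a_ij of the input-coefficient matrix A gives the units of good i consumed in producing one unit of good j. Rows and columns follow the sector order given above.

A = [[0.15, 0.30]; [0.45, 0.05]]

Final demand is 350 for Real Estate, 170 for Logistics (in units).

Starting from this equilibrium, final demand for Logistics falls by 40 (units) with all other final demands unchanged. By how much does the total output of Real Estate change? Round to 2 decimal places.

I − A =
  [   0.85    -0.30]
  [  -0.45     0.95]
det(I−A) = (0.85)(0.95) − (-0.30)(-0.45) = 0.6725
adj(I−A) = [[0.95, 0.30], [0.45, 0.85]]
(I − A)⁻¹ = adj(I−A) / det(I−A) ≈
  [   1.4126     0.4461]
  [   0.6691     1.2639]
Δx = (I − A)⁻¹ Δd with Δd having -40 in the Logistics component and 0 elsewhere.
So Δx_R = L_RL · (-40), where L_RL = adj(I−A)_RL / det(I−A) = 0.30 / 0.6725.
Δx_R = 0.30 × (-40) / 0.6725 = -12.00 / 0.6725 ≈ -17.84.

Δx_R = -17.84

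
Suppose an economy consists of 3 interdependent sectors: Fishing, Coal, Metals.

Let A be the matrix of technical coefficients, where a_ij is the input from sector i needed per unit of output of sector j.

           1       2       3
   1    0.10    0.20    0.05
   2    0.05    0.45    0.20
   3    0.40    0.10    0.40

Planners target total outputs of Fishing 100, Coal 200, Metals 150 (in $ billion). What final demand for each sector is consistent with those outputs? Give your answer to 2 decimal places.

d_1 = 42.50, d_2 = 75.00, d_3 = 30.00

I − A =
  [   0.90    -0.20    -0.05]
  [  -0.05     0.55    -0.20]
  [  -0.40    -0.10     0.60]
d = (I − A) x:
  d_1 = (+0.90)·100 + (-0.20)·200 + (-0.05)·150 = 42.50
  d_2 = (-0.05)·100 + (+0.55)·200 + (-0.20)·150 = 75.00
  d_3 = (-0.40)·100 + (-0.10)·200 + (+0.60)·150 = 30.00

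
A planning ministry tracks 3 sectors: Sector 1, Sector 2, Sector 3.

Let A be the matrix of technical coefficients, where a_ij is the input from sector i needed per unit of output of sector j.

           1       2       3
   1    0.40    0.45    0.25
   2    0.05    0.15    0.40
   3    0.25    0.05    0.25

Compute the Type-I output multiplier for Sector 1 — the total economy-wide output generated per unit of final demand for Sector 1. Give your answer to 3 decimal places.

I − A =
  [   0.60    -0.45    -0.25]
  [  -0.05     0.85    -0.40]
  [  -0.25    -0.05     0.75]
Cofactors of I−A, C_ij = (−1)^(i+j)·(minor ij) (rows/columns in the sector order above):
  C_11 = (0.85)(0.75) − (-0.40)(-0.05) = 0.6175
  C_12 = −[(-0.05)(0.75) − (-0.40)(-0.25)] = 0.1375
  C_13 = (-0.05)(-0.05) − (0.85)(-0.25) = 0.2150
  C_21 = −[(-0.45)(0.75) − (-0.25)(-0.05)] = 0.3500
  C_22 = (0.60)(0.75) − (-0.25)(-0.25) = 0.3875
  C_23 = −[(0.60)(-0.05) − (-0.45)(-0.25)] = 0.1425
  C_31 = (-0.45)(-0.40) − (-0.25)(0.85) = 0.3925
  C_32 = −[(0.60)(-0.40) − (-0.25)(-0.05)] = 0.2525
  C_33 = (0.60)(0.85) − (-0.45)(-0.05) = 0.4875
det(I−A) = Σ_j (I−A)_1j·C_1j = (0.60)(0.6175) + (-0.45)(0.1375) + (-0.25)(0.2150) = 0.254875
adj(I−A) = Cᵀ =
  [ 0.6175   0.3500   0.3925]
  [ 0.1375   0.3875   0.2525]
  [ 0.2150   0.1425   0.4875]
(I − A)⁻¹ = adj(I−A) / det(I−A) ≈
  [   2.4228     1.3732     1.5400]
  [   0.5395     1.5204     0.9907]
  [   0.8436     0.5591     1.9127]
The output multiplier for sector j is the column-j sum of the Leontief inverse (I − A)⁻¹ = adj(I−A) / det(I−A).
Column 1 of adj(I−A): (0.6175, 0.1375, 0.2150); det(I−A) = 0.254875.
m_1 = (0.6175 + 0.1375 + 0.2150) / 0.254875 = 0.97 / 0.254875 ≈ 3.806.

m_1 = 3.806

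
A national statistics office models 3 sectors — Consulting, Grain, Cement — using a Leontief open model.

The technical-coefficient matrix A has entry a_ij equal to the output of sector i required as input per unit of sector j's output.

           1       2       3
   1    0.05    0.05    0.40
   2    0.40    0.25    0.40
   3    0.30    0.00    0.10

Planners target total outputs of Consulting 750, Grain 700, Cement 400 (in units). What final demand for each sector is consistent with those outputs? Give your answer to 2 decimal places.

I − A =
  [   0.95    -0.05    -0.40]
  [  -0.40     0.75    -0.40]
  [  -0.30     0.00     0.90]
d = (I − A) x:
  d_1 = (+0.95)·750 + (-0.05)·700 + (-0.40)·400 = 517.50
  d_2 = (-0.40)·750 + (+0.75)·700 + (-0.40)·400 = 65.00
  d_3 = (-0.30)·750 + (+0.00)·700 + (+0.90)·400 = 135.00

d_1 = 517.50, d_2 = 65.00, d_3 = 135.00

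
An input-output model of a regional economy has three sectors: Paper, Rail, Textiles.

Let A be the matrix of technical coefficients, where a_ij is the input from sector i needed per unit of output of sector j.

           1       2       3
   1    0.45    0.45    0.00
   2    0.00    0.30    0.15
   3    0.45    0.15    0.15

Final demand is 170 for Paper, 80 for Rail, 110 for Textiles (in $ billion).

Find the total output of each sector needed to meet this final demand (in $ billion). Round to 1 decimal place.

I − A =
  [   0.55    -0.45     0.00]
  [   0.00     0.70    -0.15]
  [  -0.45    -0.15     0.85]
Cofactors of I−A, C_ij = (−1)^(i+j)·(minor ij) (rows/columns in the sector order above):
  C_11 = (0.70)(0.85) − (-0.15)(-0.15) = 0.5725
  C_12 = −[(0.00)(0.85) − (-0.15)(-0.45)] = 0.0675
  C_13 = (0.00)(-0.15) − (0.70)(-0.45) = 0.3150
  C_21 = −[(-0.45)(0.85) − (0.00)(-0.15)] = 0.3825
  C_22 = (0.55)(0.85) − (0.00)(-0.45) = 0.4675
  C_23 = −[(0.55)(-0.15) − (-0.45)(-0.45)] = 0.2850
  C_31 = (-0.45)(-0.15) − (0.00)(0.70) = 0.0675
  C_32 = −[(0.55)(-0.15) − (0.00)(0.00)] = 0.0825
  C_33 = (0.55)(0.70) − (-0.45)(0.00) = 0.3850
det(I−A) = Σ_j (I−A)_1j·C_1j = (0.55)(0.5725) + (-0.45)(0.0675) + (0.00)(0.3150) = 0.2845
adj(I−A) = Cᵀ =
  [ 0.5725   0.3825   0.0675]
  [ 0.0675   0.4675   0.0825]
  [ 0.3150   0.2850   0.3850]
(I − A)⁻¹ = adj(I−A) / det(I−A) ≈
  [   2.0123     1.3445     0.2373]
  [   0.2373     1.6432     0.2900]
  [   1.1072     1.0018     1.3533]
x = (I − A)⁻¹ d = adj(I−A)·d / det(I−A), with det(I−A) = 0.2845:
  x_1 = (0.5725·170 + 0.3825·80 + 0.0675·110) / 0.2845 = 135.35 / 0.2845 ≈ 475.7
  x_2 = (0.0675·170 + 0.4675·80 + 0.0825·110) / 0.2845 = 57.95 / 0.2845 ≈ 203.7
  x_3 = (0.3150·170 + 0.2850·80 + 0.3850·110) / 0.2845 = 118.70 / 0.2845 ≈ 417.2

x_1 = 475.7, x_2 = 203.7, x_3 = 417.2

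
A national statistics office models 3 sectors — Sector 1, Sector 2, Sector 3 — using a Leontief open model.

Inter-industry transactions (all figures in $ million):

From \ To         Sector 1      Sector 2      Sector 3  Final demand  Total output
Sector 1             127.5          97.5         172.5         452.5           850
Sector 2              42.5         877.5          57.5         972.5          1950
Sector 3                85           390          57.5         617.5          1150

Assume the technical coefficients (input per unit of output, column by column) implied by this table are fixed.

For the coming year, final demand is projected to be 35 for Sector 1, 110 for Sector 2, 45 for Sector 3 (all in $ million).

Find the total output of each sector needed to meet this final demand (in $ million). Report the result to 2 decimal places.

x_1 = 71.56, x_2 = 215.62, x_3 = 100.30

Technical coefficients a_ij = z_ij / X_j:
  a_11 = 127.5/850 = 0.15, a_21 = 42.5/850 = 0.05, a_31 = 85/850 = 0.10
  a_12 = 97.5/1950 = 0.05, a_22 = 877.5/1950 = 0.45, a_32 = 390/1950 = 0.20
  a_13 = 172.5/1150 = 0.15, a_23 = 57.5/1150 = 0.05, a_33 = 57.5/1150 = 0.05
I − A =
  [   0.85    -0.05    -0.15]
  [  -0.05     0.55    -0.05]
  [  -0.10    -0.20     0.95]
Cofactors of I−A, C_ij = (−1)^(i+j)·(minor ij) (rows/columns in the sector order above):
  C_11 = (0.55)(0.95) − (-0.05)(-0.20) = 0.5125
  C_12 = −[(-0.05)(0.95) − (-0.05)(-0.10)] = 0.0525
  C_13 = (-0.05)(-0.20) − (0.55)(-0.10) = 0.0650
  C_21 = −[(-0.05)(0.95) − (-0.15)(-0.20)] = 0.0775
  C_22 = (0.85)(0.95) − (-0.15)(-0.10) = 0.7925
  C_23 = −[(0.85)(-0.20) − (-0.05)(-0.10)] = 0.1750
  C_31 = (-0.05)(-0.05) − (-0.15)(0.55) = 0.0850
  C_32 = −[(0.85)(-0.05) − (-0.15)(-0.05)] = 0.0500
  C_33 = (0.85)(0.55) − (-0.05)(-0.05) = 0.4650
det(I−A) = Σ_j (I−A)_1j·C_1j = (0.85)(0.5125) + (-0.05)(0.0525) + (-0.15)(0.0650) = 0.42325
adj(I−A) = Cᵀ =
  [ 0.5125   0.0775   0.0850]
  [ 0.0525   0.7925   0.0500]
  [ 0.0650   0.1750   0.4650]
(I − A)⁻¹ = adj(I−A) / det(I−A) ≈
  [   1.2109     0.1831     0.2008]
  [   0.1240     1.8724     0.1181]
  [   0.1536     0.4135     1.0986]
x = (I − A)⁻¹ d = adj(I−A)·d / det(I−A), with det(I−A) = 0.42325:
  x_1 = (0.5125·35 + 0.0775·110 + 0.0850·45) / 0.42325 = 30.2875 / 0.42325 ≈ 71.56
  x_2 = (0.0525·35 + 0.7925·110 + 0.0500·45) / 0.42325 = 91.2625 / 0.42325 ≈ 215.62
  x_3 = (0.0650·35 + 0.1750·110 + 0.4650·45) / 0.42325 = 42.45 / 0.42325 ≈ 100.30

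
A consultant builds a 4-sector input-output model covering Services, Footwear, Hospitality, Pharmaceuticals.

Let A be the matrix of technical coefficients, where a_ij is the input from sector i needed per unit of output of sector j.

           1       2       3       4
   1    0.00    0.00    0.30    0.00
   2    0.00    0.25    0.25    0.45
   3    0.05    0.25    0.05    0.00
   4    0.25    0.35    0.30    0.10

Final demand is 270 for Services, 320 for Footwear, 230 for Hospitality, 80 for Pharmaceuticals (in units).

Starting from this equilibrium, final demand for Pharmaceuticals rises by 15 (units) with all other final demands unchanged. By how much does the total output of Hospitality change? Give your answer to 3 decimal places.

Δx_3 = 4.378

I − A =
  [   1.00     0.00    -0.30     0.00]
  [   0.00     0.75    -0.25    -0.45]
  [  -0.05    -0.25     0.95     0.00]
  [  -0.25    -0.35    -0.30     0.90]
Compute the cofactors C_ij = (−1)^(i+j)·(3×3 minor ij) of I−A; the adjugate is their transpose:
adj(I−A) = Cᵀ =
  [ 0.401625   0.067500   0.155250   0.033750]
  [ 0.124875   0.841500   0.393750   0.420750]
  [ 0.054000   0.225000   0.517500   0.112500]
  [ 0.178125   0.421000   0.368750   0.638750]
det(I−A) = Σ_j (I−A)_1j·C_1j = (1.00)(0.401625) + (0.00)(0.124875) + (-0.30)(0.054000) + (0.00)(0.178125) = 0.385425
(I − A)⁻¹ = adj(I−A) / det(I−A) ≈
  [   1.0420     0.1751     0.4028     0.0876]
  [   0.3240     2.1833     1.0216     1.0917]
  [   0.1401     0.5838     1.3427     0.2919]
  [   0.4622     1.0923     0.9567     1.6573]
Δx = (I − A)⁻¹ Δd with Δd having +15 in the Pharmaceuticals component and 0 elsewhere.
So Δx_3 = L_34 · (+15), where L_34 = adj(I−A)_34 / det(I−A) = 0.112500 / 0.385425.
Δx_3 = 0.112500 × (+15) / 0.385425 = 1.6875 / 0.385425 ≈ 4.378.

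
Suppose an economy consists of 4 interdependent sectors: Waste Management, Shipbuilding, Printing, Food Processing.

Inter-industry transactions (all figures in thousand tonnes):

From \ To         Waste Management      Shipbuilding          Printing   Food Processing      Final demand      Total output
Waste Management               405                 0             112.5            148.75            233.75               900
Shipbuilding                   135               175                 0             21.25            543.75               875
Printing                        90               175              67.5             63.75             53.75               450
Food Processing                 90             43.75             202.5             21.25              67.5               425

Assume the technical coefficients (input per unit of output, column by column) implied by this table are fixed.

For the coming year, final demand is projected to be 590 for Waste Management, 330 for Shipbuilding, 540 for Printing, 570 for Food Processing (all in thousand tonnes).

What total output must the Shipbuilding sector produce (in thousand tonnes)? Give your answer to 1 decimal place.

x_2 = 1044.8

Technical coefficients a_ij = z_ij / X_j:
  a_11 = 405/900 = 0.45, a_21 = 135/900 = 0.15, a_31 = 90/900 = 0.10, a_41 = 90/900 = 0.10
  a_12 = 0/875 = 0.00, a_22 = 175/875 = 0.20, a_32 = 175/875 = 0.20, a_42 = 43.75/875 = 0.05
  a_13 = 112.5/450 = 0.25, a_23 = 0/450 = 0.00, a_33 = 67.5/450 = 0.15, a_43 = 202.5/450 = 0.45
  a_14 = 148.75/425 = 0.35, a_24 = 21.25/425 = 0.05, a_34 = 63.75/425 = 0.15, a_44 = 21.25/425 = 0.05
I − A =
  [   0.55     0.00    -0.25    -0.35]
  [  -0.15     0.80     0.00    -0.05]
  [  -0.10    -0.20     0.85    -0.15]
  [  -0.10    -0.05    -0.45     0.95]
Compute the cofactors C_ij = (−1)^(i+j)·(3×3 minor ij) of I−A; the adjugate is their transpose:
adj(I−A) = Cᵀ =
  [ 0.585375   0.095750   0.315375   0.270500]
  [ 0.117500   0.334000   0.072875   0.072375]
  [ 0.118375   0.103375   0.386000   0.110000]
  [ 0.123875   0.076625   0.219875   0.346500]
det(I−A) = Σ_j (I−A)_1j·C_1j = (0.55)(0.585375) + (0.00)(0.117500) + (-0.25)(0.118375) + (-0.35)(0.123875) = 0.24900625
(I − A)⁻¹ = adj(I−A) / det(I−A) ≈
  [   2.3508     0.3845     1.2665     1.0863]
  [   0.4719     1.3413     0.2927     0.2907]
  [   0.4754     0.4152     1.5502     0.4418]
  [   0.4975     0.3077     0.8830     1.3915]
x = (I − A)⁻¹ d = adj(I−A)·d / det(I−A), with det(I−A) = 0.24900625:
  x_1 = (0.585375·590 + 0.095750·330 + 0.315375·540 + 0.270500·570) / 0.24900625 = 701.45625 / 0.24900625 ≈ 2817.0
  x_2 = (0.117500·590 + 0.334000·330 + 0.072875·540 + 0.072375·570) / 0.24900625 = 260.15125 / 0.24900625 ≈ 1044.8
  x_3 = (0.118375·590 + 0.103375·330 + 0.386000·540 + 0.110000·570) / 0.24900625 = 375.095 / 0.24900625 ≈ 1506.4
  x_4 = (0.123875·590 + 0.076625·330 + 0.219875·540 + 0.346500·570) / 0.24900625 = 414.61 / 0.24900625 ≈ 1665.1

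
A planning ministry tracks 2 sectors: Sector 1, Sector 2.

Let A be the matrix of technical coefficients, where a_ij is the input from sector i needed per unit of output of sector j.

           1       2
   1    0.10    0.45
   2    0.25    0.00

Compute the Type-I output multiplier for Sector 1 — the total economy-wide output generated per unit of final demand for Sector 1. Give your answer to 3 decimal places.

I − A =
  [   0.90    -0.45]
  [  -0.25     1.00]
det(I−A) = (0.90)(1.00) − (-0.45)(-0.25) = 0.7875
adj(I−A) = [[1.00, 0.45], [0.25, 0.90]]
(I − A)⁻¹ = adj(I−A) / det(I−A) ≈
  [   1.2698     0.5714]
  [   0.3175     1.1429]
The output multiplier for sector j is the column-j sum of the Leontief inverse (I − A)⁻¹ = adj(I−A) / det(I−A).
Column 1 of adj(I−A): (1.00, 0.25); det(I−A) = 0.7875.
m_1 = (1.00 + 0.25) / 0.7875 = 1.25 / 0.7875 ≈ 1.587.

m_1 = 1.587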